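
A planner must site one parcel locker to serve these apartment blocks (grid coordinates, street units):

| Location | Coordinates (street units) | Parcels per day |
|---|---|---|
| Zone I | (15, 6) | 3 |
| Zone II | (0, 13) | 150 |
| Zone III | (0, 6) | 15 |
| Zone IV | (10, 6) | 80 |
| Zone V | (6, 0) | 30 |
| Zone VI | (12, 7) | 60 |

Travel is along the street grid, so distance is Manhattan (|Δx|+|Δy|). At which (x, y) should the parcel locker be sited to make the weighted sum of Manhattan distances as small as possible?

(6, 7)

Manhattan distance separates: Σwᵢ(|x−xᵢ|+|y−yᵢ|) = Σwᵢ|x−xᵢ| + Σwᵢ|y−yᵢ|, so x and y are optimised independently as 1-D weighted medians.
Total weight W = 338; half = 169.
x-coordinate, sorted with cumulative weight:
  x=0 (Zone II, w=150) cum 150
  x=0 (Zone III, w=15) cum 165
  x=6 (Zone V, w=30) cum 195  ← median
  x=10 (Zone IV, w=80) cum 275
  x=12 (Zone VI, w=60) cum 335
  x=15 (Zone I, w=3) cum 338
⇒ x* = 6
y-coordinate, sorted with cumulative weight:
  y=0 (Zone V, w=30) cum 30
  y=6 (Zone I, w=3) cum 33
  y=6 (Zone III, w=15) cum 48
  y=6 (Zone IV, w=80) cum 128
  y=7 (Zone VI, w=60) cum 188  ← median
  y=13 (Zone II, w=150) cum 338
⇒ y* = 7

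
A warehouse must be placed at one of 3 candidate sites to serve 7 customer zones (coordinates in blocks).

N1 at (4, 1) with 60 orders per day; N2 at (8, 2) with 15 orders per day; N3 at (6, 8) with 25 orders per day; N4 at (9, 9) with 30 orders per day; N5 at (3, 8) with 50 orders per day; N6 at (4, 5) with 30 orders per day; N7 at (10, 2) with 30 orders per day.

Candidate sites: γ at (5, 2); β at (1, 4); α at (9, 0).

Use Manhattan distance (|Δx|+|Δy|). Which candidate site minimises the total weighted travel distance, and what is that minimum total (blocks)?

γ, total 1340 blocks

Total weighted distance at each candidate:
  γ (5, 2): total = 1340
  β (1, 4): total = 1860
  α (9, 0): total = 2040
Minimum is at γ with total 1340 blocks.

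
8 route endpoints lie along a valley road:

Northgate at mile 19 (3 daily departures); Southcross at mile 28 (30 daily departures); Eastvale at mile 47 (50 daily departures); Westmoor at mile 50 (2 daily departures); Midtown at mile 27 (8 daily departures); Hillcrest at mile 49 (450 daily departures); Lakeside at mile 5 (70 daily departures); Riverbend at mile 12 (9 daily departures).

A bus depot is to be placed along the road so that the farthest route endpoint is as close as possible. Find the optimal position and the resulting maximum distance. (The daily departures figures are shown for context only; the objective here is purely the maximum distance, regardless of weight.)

The 1-center on a line is the midpoint of the two extreme points: leftmost at 5, rightmost at 50.
Optimal location = (5 + 50)/2 = 27.5; maximum distance = (50 − 5)/2 = 22.5.

location 27.5, max distance 22.5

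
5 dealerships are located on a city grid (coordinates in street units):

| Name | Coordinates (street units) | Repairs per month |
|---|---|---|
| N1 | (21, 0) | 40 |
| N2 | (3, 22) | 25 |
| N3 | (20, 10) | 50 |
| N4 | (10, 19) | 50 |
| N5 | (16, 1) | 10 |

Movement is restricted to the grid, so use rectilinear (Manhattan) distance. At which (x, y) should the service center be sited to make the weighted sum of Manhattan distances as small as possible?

(20, 10)

Manhattan distance separates: Σwᵢ(|x−xᵢ|+|y−yᵢ|) = Σwᵢ|x−xᵢ| + Σwᵢ|y−yᵢ|, so x and y are optimised independently as 1-D weighted medians.
Total weight W = 175; half = 87.5.
x-coordinate, sorted with cumulative weight:
  x=3 (N2, w=25) cum 25
  x=10 (N4, w=50) cum 75
  x=16 (N5, w=10) cum 85
  x=20 (N3, w=50) cum 135  ← median
  x=21 (N1, w=40) cum 175
⇒ x* = 20
y-coordinate, sorted with cumulative weight:
  y=0 (N1, w=40) cum 40
  y=1 (N5, w=10) cum 50
  y=10 (N3, w=50) cum 100  ← median
  y=19 (N4, w=50) cum 150
  y=22 (N2, w=25) cum 175
⇒ y* = 10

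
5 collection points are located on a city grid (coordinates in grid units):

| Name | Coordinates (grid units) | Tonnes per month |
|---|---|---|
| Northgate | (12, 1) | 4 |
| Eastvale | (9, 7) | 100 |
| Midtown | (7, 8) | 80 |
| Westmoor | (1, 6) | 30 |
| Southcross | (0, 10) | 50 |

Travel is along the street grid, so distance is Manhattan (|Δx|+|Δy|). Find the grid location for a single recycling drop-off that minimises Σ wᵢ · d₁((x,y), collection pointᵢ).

Manhattan distance separates: Σwᵢ(|x−xᵢ|+|y−yᵢ|) = Σwᵢ|x−xᵢ| + Σwᵢ|y−yᵢ|, so x and y are optimised independently as 1-D weighted medians.
Total weight W = 264; half = 132.
x-coordinate, sorted with cumulative weight:
  x=0 (Southcross, w=50) cum 50
  x=1 (Westmoor, w=30) cum 80
  x=7 (Midtown, w=80) cum 160  ← median
  x=9 (Eastvale, w=100) cum 260
  x=12 (Northgate, w=4) cum 264
⇒ x* = 7
y-coordinate, sorted with cumulative weight:
  y=1 (Northgate, w=4) cum 4
  y=6 (Westmoor, w=30) cum 34
  y=7 (Eastvale, w=100) cum 134  ← median
  y=8 (Midtown, w=80) cum 214
  y=10 (Southcross, w=50) cum 264
⇒ y* = 7

(7, 7)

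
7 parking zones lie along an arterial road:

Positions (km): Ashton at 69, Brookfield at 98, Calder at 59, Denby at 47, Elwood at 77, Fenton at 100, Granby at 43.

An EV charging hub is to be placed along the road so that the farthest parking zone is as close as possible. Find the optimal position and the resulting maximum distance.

The 1-center on a line is the midpoint of the two extreme points: leftmost at 43, rightmost at 100.
Optimal location = (43 + 100)/2 = 71.5; maximum distance = (100 − 43)/2 = 28.5.

location 71.5, max distance 28.5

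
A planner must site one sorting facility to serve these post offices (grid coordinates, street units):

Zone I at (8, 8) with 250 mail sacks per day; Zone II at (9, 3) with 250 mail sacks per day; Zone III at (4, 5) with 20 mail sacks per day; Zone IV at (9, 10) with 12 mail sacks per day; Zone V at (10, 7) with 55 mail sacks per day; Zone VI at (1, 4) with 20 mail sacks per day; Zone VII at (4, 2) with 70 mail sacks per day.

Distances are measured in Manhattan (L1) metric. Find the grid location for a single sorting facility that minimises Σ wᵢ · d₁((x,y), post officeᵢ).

(8, 4)

Manhattan distance separates: Σwᵢ(|x−xᵢ|+|y−yᵢ|) = Σwᵢ|x−xᵢ| + Σwᵢ|y−yᵢ|, so x and y are optimised independently as 1-D weighted medians.
Total weight W = 677; half = 338.5.
x-coordinate, sorted with cumulative weight:
  x=1 (Zone VI, w=20) cum 20
  x=4 (Zone III, w=20) cum 40
  x=4 (Zone VII, w=70) cum 110
  x=8 (Zone I, w=250) cum 360  ← median
  x=9 (Zone II, w=250) cum 610
  x=9 (Zone IV, w=12) cum 622
  x=10 (Zone V, w=55) cum 677
⇒ x* = 8
y-coordinate, sorted with cumulative weight:
  y=2 (Zone VII, w=70) cum 70
  y=3 (Zone II, w=250) cum 320
  y=4 (Zone VI, w=20) cum 340  ← median
  y=5 (Zone III, w=20) cum 360
  y=7 (Zone V, w=55) cum 415
  y=8 (Zone I, w=250) cum 665
  y=10 (Zone IV, w=12) cum 677
⇒ y* = 4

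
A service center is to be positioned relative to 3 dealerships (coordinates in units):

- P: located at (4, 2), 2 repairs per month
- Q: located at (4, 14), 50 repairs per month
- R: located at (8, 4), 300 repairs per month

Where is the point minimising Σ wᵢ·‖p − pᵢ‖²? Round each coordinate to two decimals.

(7.41, 5.41)

The minimiser of Σwᵢ‖p−pᵢ‖² is the weighted centroid p* = (Σwᵢpᵢ)/(Σwᵢ).
Σwᵢ = 352.
Σwᵢxᵢ = 2·4 + 50·4 + 300·8 = 2608.
Σwᵢyᵢ = 2·2 + 50·14 + 300·4 = 1904.
x* = 2608/352 = 7.41, y* = 1904/352 = 5.41.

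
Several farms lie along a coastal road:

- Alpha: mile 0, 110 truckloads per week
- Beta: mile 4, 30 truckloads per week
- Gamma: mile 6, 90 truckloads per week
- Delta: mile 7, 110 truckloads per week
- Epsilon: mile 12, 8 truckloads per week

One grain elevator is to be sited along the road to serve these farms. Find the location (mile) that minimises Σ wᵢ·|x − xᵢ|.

x = 6

For a sum of weighted absolute distances on a line, the optimum is the weighted median (not the mean). Total weight W = 348; half-weight = 174.
Sort by position and accumulate weight:
  mile 0 (Alpha, w=110) → cum 110
  mile 4 (Beta, w=30) → cum 140
  mile 6 (Gamma, w=90) → cum 230  ≥ 174 → median here
  mile 7 (Delta, w=110) → cum 340
  mile 12 (Epsilon, w=8) → cum 348
Optimal location: mile 6.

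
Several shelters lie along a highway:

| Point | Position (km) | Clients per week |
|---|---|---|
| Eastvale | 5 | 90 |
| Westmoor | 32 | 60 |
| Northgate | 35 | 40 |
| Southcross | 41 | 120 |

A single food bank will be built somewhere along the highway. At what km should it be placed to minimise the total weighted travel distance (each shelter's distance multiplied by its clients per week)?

For a sum of weighted absolute distances on a line, the optimum is the weighted median (not the mean). Total weight W = 310; half-weight = 155.
Sort by position and accumulate weight:
  km 5 (Eastvale, w=90) → cum 90
  km 32 (Westmoor, w=60) → cum 150
  km 35 (Northgate, w=40) → cum 190  ≥ 155 → median here
  km 41 (Southcross, w=120) → cum 310
Optimal location: km 35.

x = 35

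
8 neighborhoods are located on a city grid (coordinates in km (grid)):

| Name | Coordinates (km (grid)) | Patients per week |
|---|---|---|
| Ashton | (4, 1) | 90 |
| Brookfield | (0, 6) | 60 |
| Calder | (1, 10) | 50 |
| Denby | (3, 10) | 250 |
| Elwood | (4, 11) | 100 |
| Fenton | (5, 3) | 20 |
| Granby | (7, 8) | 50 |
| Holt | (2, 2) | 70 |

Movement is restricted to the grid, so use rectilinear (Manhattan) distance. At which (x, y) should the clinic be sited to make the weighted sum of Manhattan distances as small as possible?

Manhattan distance separates: Σwᵢ(|x−xᵢ|+|y−yᵢ|) = Σwᵢ|x−xᵢ| + Σwᵢ|y−yᵢ|, so x and y are optimised independently as 1-D weighted medians.
Total weight W = 690; half = 345.
x-coordinate, sorted with cumulative weight:
  x=0 (Brookfield, w=60) cum 60
  x=1 (Calder, w=50) cum 110
  x=2 (Holt, w=70) cum 180
  x=3 (Denby, w=250) cum 430  ← median
  x=4 (Ashton, w=90) cum 520
  x=4 (Elwood, w=100) cum 620
  x=5 (Fenton, w=20) cum 640
  x=7 (Granby, w=50) cum 690
⇒ x* = 3
y-coordinate, sorted with cumulative weight:
  y=1 (Ashton, w=90) cum 90
  y=2 (Holt, w=70) cum 160
  y=3 (Fenton, w=20) cum 180
  y=6 (Brookfield, w=60) cum 240
  y=8 (Granby, w=50) cum 290
  y=10 (Calder, w=50) cum 340
  y=10 (Denby, w=250) cum 590  ← median
  y=11 (Elwood, w=100) cum 690
⇒ y* = 10

(3, 10)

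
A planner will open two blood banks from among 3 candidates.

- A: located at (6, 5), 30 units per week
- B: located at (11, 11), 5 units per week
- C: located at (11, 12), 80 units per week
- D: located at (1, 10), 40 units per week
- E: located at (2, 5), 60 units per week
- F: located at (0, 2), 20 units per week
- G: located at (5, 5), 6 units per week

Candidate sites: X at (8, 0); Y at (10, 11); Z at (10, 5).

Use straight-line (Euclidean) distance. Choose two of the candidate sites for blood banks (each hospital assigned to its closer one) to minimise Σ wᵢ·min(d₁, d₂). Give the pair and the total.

Evaluate every pair (each demand assigned to the nearer of the two):
  {X, Y}: total = 1310.4
  {Y, Z}: total = 1319.2
  {X, Z}: total = 1791.5
Best pair: {X, Y} with total 1310.4.

{X, Y}, total 1310.4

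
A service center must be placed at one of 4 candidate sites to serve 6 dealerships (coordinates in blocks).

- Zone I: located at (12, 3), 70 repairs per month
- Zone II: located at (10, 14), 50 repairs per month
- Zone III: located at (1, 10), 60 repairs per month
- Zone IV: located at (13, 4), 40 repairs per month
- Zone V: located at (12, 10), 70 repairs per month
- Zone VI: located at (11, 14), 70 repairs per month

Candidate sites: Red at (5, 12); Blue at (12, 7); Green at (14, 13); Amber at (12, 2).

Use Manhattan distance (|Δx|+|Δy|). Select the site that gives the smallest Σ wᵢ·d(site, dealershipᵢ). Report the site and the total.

Total weighted distance at each candidate:
  Red (5, 12): total = 3660
  Blue (12, 7): total = 2500
  Green (14, 13): total = 3080
  Amber (12, 2): total = 3500
Minimum is at Blue with total 2500 blocks.

Blue, total 2500 blocks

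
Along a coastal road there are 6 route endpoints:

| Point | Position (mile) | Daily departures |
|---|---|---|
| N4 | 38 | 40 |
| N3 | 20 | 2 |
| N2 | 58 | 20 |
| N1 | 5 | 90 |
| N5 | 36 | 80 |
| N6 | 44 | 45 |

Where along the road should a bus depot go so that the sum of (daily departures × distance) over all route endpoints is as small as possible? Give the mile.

x = 36

For a sum of weighted absolute distances on a line, the optimum is the weighted median (not the mean). Total weight W = 277; half-weight = 138.5.
Sort by position and accumulate weight:
  mile 5 (N1, w=90) → cum 90
  mile 20 (N3, w=2) → cum 92
  mile 36 (N5, w=80) → cum 172  ≥ 138.5 → median here
  mile 38 (N4, w=40) → cum 212
  mile 44 (N6, w=45) → cum 257
  mile 58 (N2, w=20) → cum 277
Optimal location: mile 36.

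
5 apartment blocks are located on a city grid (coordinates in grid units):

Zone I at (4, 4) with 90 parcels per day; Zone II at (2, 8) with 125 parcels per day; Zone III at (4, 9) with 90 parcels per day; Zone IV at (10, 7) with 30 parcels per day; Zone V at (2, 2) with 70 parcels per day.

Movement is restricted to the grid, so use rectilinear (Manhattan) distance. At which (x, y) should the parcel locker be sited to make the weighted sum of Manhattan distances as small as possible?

(4, 8)

Manhattan distance separates: Σwᵢ(|x−xᵢ|+|y−yᵢ|) = Σwᵢ|x−xᵢ| + Σwᵢ|y−yᵢ|, so x and y are optimised independently as 1-D weighted medians.
Total weight W = 405; half = 202.5.
x-coordinate, sorted with cumulative weight:
  x=2 (Zone II, w=125) cum 125
  x=2 (Zone V, w=70) cum 195
  x=4 (Zone I, w=90) cum 285  ← median
  x=4 (Zone III, w=90) cum 375
  x=10 (Zone IV, w=30) cum 405
⇒ x* = 4
y-coordinate, sorted with cumulative weight:
  y=2 (Zone V, w=70) cum 70
  y=4 (Zone I, w=90) cum 160
  y=7 (Zone IV, w=30) cum 190
  y=8 (Zone II, w=125) cum 315  ← median
  y=9 (Zone III, w=90) cum 405
⇒ y* = 8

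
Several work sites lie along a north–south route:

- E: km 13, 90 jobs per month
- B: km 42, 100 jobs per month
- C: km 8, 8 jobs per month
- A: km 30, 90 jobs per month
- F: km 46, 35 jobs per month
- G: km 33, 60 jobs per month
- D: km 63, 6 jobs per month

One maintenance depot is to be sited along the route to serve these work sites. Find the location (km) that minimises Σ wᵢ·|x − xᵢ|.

For a sum of weighted absolute distances on a line, the optimum is the weighted median (not the mean). Total weight W = 389; half-weight = 194.5.
Sort by position and accumulate weight:
  km 8 (C, w=8) → cum 8
  km 13 (E, w=90) → cum 98
  km 30 (A, w=90) → cum 188
  km 33 (G, w=60) → cum 248  ≥ 194.5 → median here
  km 42 (B, w=100) → cum 348
  km 46 (F, w=35) → cum 383
  km 63 (D, w=6) → cum 389
Optimal location: km 33.

x = 33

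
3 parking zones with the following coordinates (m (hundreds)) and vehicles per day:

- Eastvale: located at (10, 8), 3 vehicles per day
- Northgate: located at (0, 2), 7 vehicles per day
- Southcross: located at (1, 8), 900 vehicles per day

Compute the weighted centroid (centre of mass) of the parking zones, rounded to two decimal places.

The minimiser of Σwᵢ‖p−pᵢ‖² is the weighted centroid p* = (Σwᵢpᵢ)/(Σwᵢ).
Σwᵢ = 910.
Σwᵢxᵢ = 3·10 + 7·0 + 900·1 = 930.
Σwᵢyᵢ = 3·8 + 7·2 + 900·8 = 7238.
x* = 930/910 = 1.02, y* = 7238/910 = 7.95.

(1.02, 7.95)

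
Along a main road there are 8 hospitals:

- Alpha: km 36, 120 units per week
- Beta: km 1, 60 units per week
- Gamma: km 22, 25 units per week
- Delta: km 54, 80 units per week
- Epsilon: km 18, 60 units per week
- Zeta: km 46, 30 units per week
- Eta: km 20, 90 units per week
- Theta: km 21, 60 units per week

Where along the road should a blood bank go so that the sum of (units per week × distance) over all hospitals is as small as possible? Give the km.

For a sum of weighted absolute distances on a line, the optimum is the weighted median (not the mean). Total weight W = 525; half-weight = 262.5.
Sort by position and accumulate weight:
  km 1 (Beta, w=60) → cum 60
  km 18 (Epsilon, w=60) → cum 120
  km 20 (Eta, w=90) → cum 210
  km 21 (Theta, w=60) → cum 270  ≥ 262.5 → median here
  km 22 (Gamma, w=25) → cum 295
  km 36 (Alpha, w=120) → cum 415
  km 46 (Zeta, w=30) → cum 445
  km 54 (Delta, w=80) → cum 525
Optimal location: km 21.

x = 21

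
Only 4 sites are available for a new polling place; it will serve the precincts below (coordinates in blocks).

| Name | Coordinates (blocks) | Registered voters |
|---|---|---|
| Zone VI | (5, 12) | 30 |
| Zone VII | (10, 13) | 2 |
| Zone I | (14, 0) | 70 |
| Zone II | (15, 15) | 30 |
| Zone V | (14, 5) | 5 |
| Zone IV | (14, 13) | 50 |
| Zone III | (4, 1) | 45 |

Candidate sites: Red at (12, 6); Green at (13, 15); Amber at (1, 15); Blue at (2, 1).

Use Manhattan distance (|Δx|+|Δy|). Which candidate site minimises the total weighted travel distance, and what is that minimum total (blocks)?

Red, total 2378 blocks

Total weighted distance at each candidate:
  Red (12, 6): total = 2378
  Green (13, 15): total = 2760
  Amber (1, 15): total = 4242
  Blue (2, 1): total = 3550
Minimum is at Red with total 2378 blocks.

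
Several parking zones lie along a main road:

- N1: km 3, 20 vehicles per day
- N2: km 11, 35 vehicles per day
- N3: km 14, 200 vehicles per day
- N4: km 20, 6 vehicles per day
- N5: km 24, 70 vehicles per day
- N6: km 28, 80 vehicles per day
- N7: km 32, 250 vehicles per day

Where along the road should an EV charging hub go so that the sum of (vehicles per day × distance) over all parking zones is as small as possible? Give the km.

For a sum of weighted absolute distances on a line, the optimum is the weighted median (not the mean). Total weight W = 661; half-weight = 330.5.
Sort by position and accumulate weight:
  km 3 (N1, w=20) → cum 20
  km 11 (N2, w=35) → cum 55
  km 14 (N3, w=200) → cum 255
  km 20 (N4, w=6) → cum 261
  km 24 (N5, w=70) → cum 331  ≥ 330.5 → median here
  km 28 (N6, w=80) → cum 411
  km 32 (N7, w=250) → cum 661
Optimal location: km 24.

x = 24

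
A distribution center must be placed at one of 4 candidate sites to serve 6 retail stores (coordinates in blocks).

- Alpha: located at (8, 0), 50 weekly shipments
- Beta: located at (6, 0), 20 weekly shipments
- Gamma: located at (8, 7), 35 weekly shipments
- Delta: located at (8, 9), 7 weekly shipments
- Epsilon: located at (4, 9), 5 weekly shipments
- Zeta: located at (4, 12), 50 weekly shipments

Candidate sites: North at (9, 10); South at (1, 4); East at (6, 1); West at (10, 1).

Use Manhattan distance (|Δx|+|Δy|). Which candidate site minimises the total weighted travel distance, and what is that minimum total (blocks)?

East, total 1220 blocks

Total weighted distance at each candidate:
  North (9, 10): total = 1344
  South (1, 4): total = 1754
  East (6, 1): total = 1220
  West (10, 1): total = 1520
Minimum is at East with total 1220 blocks.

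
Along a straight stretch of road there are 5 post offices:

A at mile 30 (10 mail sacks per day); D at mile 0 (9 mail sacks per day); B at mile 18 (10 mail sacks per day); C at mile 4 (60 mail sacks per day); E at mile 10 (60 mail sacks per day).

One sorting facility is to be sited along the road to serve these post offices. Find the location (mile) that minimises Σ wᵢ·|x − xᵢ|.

For a sum of weighted absolute distances on a line, the optimum is the weighted median (not the mean). Total weight W = 149; half-weight = 74.5.
Sort by position and accumulate weight:
  mile 0 (D, w=9) → cum 9
  mile 4 (C, w=60) → cum 69
  mile 10 (E, w=60) → cum 129  ≥ 74.5 → median here
  mile 18 (B, w=10) → cum 139
  mile 30 (A, w=10) → cum 149
Optimal location: mile 10.

x = 10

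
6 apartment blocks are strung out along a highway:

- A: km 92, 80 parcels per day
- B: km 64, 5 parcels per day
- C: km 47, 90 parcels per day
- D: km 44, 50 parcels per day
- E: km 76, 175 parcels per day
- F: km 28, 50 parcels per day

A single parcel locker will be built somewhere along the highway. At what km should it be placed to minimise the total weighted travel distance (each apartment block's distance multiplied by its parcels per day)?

For a sum of weighted absolute distances on a line, the optimum is the weighted median (not the mean). Total weight W = 450; half-weight = 225.
Sort by position and accumulate weight:
  km 28 (F, w=50) → cum 50
  km 44 (D, w=50) → cum 100
  km 47 (C, w=90) → cum 190
  km 64 (B, w=5) → cum 195
  km 76 (E, w=175) → cum 370  ≥ 225 → median here
  km 92 (A, w=80) → cum 450
Optimal location: km 76.

x = 76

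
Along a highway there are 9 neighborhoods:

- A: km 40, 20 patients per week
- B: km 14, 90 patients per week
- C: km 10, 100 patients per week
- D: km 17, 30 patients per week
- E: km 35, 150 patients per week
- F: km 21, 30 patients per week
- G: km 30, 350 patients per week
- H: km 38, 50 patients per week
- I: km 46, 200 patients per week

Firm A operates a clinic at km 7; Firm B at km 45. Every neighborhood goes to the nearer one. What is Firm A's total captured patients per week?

The indifferent point is the midpoint (7+45)/2 = 26; neighborhoods left of it (closer to Firm A at 7) go to Firm A, those right go to Firm B.
  C at 10 (w=100) → Firm A
  B at 14 (w=90) → Firm A
  D at 17 (w=30) → Firm A
  F at 21 (w=30) → Firm A
  G at 30 (w=350) → Firm B
  E at 35 (w=150) → Firm B
  H at 38 (w=50) → Firm B
  A at 40 (w=20) → Firm B
  I at 46 (w=200) → Firm B
Firm A captures 250; Firm B captures 770.

250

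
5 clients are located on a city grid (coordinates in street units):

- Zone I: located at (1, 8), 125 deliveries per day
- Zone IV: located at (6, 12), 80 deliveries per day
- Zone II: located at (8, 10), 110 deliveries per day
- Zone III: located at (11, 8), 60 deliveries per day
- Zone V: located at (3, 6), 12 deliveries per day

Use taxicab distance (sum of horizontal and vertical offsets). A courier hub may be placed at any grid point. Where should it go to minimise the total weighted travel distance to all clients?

Manhattan distance separates: Σwᵢ(|x−xᵢ|+|y−yᵢ|) = Σwᵢ|x−xᵢ| + Σwᵢ|y−yᵢ|, so x and y are optimised independently as 1-D weighted medians.
Total weight W = 387; half = 193.5.
x-coordinate, sorted with cumulative weight:
  x=1 (Zone I, w=125) cum 125
  x=3 (Zone V, w=12) cum 137
  x=6 (Zone IV, w=80) cum 217  ← median
  x=8 (Zone II, w=110) cum 327
  x=11 (Zone III, w=60) cum 387
⇒ x* = 6
y-coordinate, sorted with cumulative weight:
  y=6 (Zone V, w=12) cum 12
  y=8 (Zone I, w=125) cum 137
  y=8 (Zone III, w=60) cum 197  ← median
  y=10 (Zone II, w=110) cum 307
  y=12 (Zone IV, w=80) cum 387
⇒ y* = 8

(6, 8)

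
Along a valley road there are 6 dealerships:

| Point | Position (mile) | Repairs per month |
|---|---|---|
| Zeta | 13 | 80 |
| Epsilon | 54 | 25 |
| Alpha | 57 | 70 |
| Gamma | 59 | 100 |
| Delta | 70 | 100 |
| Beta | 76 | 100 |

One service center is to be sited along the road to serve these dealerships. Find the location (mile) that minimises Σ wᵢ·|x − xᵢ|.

x = 59

For a sum of weighted absolute distances on a line, the optimum is the weighted median (not the mean). Total weight W = 475; half-weight = 237.5.
Sort by position and accumulate weight:
  mile 13 (Zeta, w=80) → cum 80
  mile 54 (Epsilon, w=25) → cum 105
  mile 57 (Alpha, w=70) → cum 175
  mile 59 (Gamma, w=100) → cum 275  ≥ 237.5 → median here
  mile 70 (Delta, w=100) → cum 375
  mile 76 (Beta, w=100) → cum 475
Optimal location: mile 59.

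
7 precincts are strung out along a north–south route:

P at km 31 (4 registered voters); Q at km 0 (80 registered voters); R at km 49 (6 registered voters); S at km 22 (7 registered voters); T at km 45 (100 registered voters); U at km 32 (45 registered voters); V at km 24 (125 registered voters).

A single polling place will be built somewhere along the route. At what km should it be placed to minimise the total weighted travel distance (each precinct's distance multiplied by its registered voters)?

x = 24

For a sum of weighted absolute distances on a line, the optimum is the weighted median (not the mean). Total weight W = 367; half-weight = 183.5.
Sort by position and accumulate weight:
  km 0 (Q, w=80) → cum 80
  km 22 (S, w=7) → cum 87
  km 24 (V, w=125) → cum 212  ≥ 183.5 → median here
  km 31 (P, w=4) → cum 216
  km 32 (U, w=45) → cum 261
  km 45 (T, w=100) → cum 361
  km 49 (R, w=6) → cum 367
Optimal location: km 24.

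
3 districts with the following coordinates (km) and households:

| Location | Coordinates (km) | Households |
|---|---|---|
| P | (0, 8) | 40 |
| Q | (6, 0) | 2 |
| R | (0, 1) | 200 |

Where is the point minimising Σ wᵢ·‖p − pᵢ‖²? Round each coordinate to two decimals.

The minimiser of Σwᵢ‖p−pᵢ‖² is the weighted centroid p* = (Σwᵢpᵢ)/(Σwᵢ).
Σwᵢ = 242.
Σwᵢxᵢ = 40·0 + 2·6 + 200·0 = 12.
Σwᵢyᵢ = 40·8 + 2·0 + 200·1 = 520.
x* = 12/242 = 0.05, y* = 520/242 = 2.15.

(0.05, 2.15)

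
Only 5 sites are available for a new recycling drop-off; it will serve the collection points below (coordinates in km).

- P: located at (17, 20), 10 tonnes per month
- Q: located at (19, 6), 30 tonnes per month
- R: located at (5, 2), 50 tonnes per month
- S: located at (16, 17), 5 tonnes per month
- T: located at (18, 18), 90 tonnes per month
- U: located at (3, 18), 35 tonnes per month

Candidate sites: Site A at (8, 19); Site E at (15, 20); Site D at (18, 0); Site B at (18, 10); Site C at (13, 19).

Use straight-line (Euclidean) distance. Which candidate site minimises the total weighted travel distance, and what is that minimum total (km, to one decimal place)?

Total weighted distance at each candidate:
  Site A (8, 19): total = 2588.8
  Site E (15, 20): total = 2252.5
  Site D (18, 0): total = 3566.0
  Site B (18, 10): total = 2338.8
  Site C (13, 19): total = 2238.9
Minimum is at Site C with total 2238.9 km.

Site C, total 2238.9 km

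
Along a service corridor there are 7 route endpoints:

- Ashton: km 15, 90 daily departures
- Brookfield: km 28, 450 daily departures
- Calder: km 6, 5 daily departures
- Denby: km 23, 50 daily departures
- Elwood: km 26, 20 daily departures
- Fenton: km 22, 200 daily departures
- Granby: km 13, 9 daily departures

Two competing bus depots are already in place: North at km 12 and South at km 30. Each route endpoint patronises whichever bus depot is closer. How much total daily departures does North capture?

104

The indifferent point is the midpoint (12+30)/2 = 21; route endpoints left of it (closer to North at 12) go to North, those right go to South.
  Calder at 6 (w=5) → North
  Granby at 13 (w=9) → North
  Ashton at 15 (w=90) → North
  Fenton at 22 (w=200) → South
  Denby at 23 (w=50) → South
  Elwood at 26 (w=20) → South
  Brookfield at 28 (w=450) → South
North captures 104; South captures 720.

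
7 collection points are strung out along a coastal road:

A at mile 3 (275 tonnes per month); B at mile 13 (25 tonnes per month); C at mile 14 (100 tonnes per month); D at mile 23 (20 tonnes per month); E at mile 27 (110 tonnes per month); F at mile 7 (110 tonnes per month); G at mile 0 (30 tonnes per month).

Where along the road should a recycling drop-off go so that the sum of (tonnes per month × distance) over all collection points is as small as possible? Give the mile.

For a sum of weighted absolute distances on a line, the optimum is the weighted median (not the mean). Total weight W = 670; half-weight = 335.
Sort by position and accumulate weight:
  mile 0 (G, w=30) → cum 30
  mile 3 (A, w=275) → cum 305
  mile 7 (F, w=110) → cum 415  ≥ 335 → median here
  mile 13 (B, w=25) → cum 440
  mile 14 (C, w=100) → cum 540
  mile 23 (D, w=20) → cum 560
  mile 27 (E, w=110) → cum 670
Optimal location: mile 7.

x = 7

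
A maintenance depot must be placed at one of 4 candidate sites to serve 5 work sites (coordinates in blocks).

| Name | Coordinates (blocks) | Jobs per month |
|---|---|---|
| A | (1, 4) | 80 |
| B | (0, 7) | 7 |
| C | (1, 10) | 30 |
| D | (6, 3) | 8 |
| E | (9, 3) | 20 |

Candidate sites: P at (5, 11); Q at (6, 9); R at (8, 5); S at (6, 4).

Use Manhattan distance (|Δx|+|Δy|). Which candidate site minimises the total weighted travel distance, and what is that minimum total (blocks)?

S, total 881 blocks

Total weighted distance at each candidate:
  P (5, 11): total = 1405
  Q (6, 9): total = 1264
  R (8, 5): total = 1162
  S (6, 4): total = 881
Minimum is at S with total 881 blocks.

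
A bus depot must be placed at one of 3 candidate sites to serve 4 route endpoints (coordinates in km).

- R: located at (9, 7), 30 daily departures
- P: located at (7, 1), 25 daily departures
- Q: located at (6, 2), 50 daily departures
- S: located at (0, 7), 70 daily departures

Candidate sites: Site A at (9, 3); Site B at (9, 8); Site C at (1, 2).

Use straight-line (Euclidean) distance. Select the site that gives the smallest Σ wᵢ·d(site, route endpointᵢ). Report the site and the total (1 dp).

Site A, total 1038.2 km

Total weighted distance at each candidate:
  Site A (9, 3): total = 1038.2
  Site B (9, 8): total = 1181.3
  Site C (1, 2): total = 1042.0
Minimum is at Site A with total 1038.2 km.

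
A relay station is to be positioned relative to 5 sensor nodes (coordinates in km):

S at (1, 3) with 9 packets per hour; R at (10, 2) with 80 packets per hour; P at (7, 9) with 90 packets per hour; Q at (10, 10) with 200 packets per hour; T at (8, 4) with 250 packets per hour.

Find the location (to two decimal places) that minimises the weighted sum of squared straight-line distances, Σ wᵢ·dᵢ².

(8.65, 6.35)

The minimiser of Σwᵢ‖p−pᵢ‖² is the weighted centroid p* = (Σwᵢpᵢ)/(Σwᵢ).
Σwᵢ = 629.
Σwᵢxᵢ = 9·1 + 80·10 + 90·7 + 200·10 + 250·8 = 5439.
Σwᵢyᵢ = 9·3 + 80·2 + 90·9 + 200·10 + 250·4 = 3997.
x* = 5439/629 = 8.65, y* = 3997/629 = 6.35.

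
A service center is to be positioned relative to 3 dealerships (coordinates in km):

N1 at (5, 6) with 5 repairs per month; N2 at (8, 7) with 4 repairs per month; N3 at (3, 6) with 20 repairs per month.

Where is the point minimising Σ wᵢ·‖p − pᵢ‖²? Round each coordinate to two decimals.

The minimiser of Σwᵢ‖p−pᵢ‖² is the weighted centroid p* = (Σwᵢpᵢ)/(Σwᵢ).
Σwᵢ = 29.
Σwᵢxᵢ = 5·5 + 4·8 + 20·3 = 117.
Σwᵢyᵢ = 5·6 + 4·7 + 20·6 = 178.
x* = 117/29 = 4.03, y* = 178/29 = 6.14.

(4.03, 6.14)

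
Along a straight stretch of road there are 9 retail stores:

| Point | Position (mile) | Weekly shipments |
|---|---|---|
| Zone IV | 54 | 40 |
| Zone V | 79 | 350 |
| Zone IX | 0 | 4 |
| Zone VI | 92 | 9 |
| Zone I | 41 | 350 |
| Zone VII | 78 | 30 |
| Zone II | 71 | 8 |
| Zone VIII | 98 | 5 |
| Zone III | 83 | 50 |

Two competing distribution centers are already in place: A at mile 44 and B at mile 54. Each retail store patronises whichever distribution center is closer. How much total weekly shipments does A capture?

The indifferent point is the midpoint (44+54)/2 = 49; retail stores left of it (closer to A at 44) go to A, those right go to B.
  Zone IX at 0 (w=4) → A
  Zone I at 41 (w=350) → A
  Zone IV at 54 (w=40) → B
  Zone II at 71 (w=8) → B
  Zone VII at 78 (w=30) → B
  Zone V at 79 (w=350) → B
  Zone III at 83 (w=50) → B
  Zone VI at 92 (w=9) → B
  Zone VIII at 98 (w=5) → B
A captures 354; B captures 492.

354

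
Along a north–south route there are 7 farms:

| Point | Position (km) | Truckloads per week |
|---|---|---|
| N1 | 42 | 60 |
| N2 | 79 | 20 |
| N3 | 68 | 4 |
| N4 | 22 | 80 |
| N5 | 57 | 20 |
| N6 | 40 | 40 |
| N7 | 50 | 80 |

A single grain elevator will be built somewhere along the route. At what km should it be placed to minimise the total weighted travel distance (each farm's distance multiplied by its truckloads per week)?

x = 42

For a sum of weighted absolute distances on a line, the optimum is the weighted median (not the mean). Total weight W = 304; half-weight = 152.
Sort by position and accumulate weight:
  km 22 (N4, w=80) → cum 80
  km 40 (N6, w=40) → cum 120
  km 42 (N1, w=60) → cum 180  ≥ 152 → median here
  km 50 (N7, w=80) → cum 260
  km 57 (N5, w=20) → cum 280
  km 68 (N3, w=4) → cum 284
  km 79 (N2, w=20) → cum 304
Optimal location: km 42.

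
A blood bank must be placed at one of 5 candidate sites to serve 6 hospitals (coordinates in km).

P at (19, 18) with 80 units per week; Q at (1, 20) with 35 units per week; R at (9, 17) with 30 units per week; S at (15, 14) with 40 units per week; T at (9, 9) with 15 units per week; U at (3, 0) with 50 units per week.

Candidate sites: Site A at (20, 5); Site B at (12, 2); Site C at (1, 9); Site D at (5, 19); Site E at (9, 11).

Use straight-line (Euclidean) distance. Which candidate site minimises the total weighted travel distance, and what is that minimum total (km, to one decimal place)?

Total weighted distance at each candidate:
  Site A (20, 5): total = 3852.1
  Site B (12, 2): total = 3664.4
  Site C (1, 9): total = 3510.0
  Site D (5, 19): total = 2965.3
  Site E (9, 11): total = 2502.8
Minimum is at Site E with total 2502.8 km.

Site E, total 2502.8 km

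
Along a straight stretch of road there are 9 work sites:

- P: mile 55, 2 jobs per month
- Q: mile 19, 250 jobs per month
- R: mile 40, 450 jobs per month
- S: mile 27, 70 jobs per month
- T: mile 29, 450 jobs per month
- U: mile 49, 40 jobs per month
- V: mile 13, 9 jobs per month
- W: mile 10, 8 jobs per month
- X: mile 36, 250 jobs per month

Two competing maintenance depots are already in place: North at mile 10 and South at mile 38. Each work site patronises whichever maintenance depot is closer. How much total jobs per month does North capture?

The indifferent point is the midpoint (10+38)/2 = 24; work sites left of it (closer to North at 10) go to North, those right go to South.
  W at 10 (w=8) → North
  V at 13 (w=9) → North
  Q at 19 (w=250) → North
  S at 27 (w=70) → South
  T at 29 (w=450) → South
  X at 36 (w=250) → South
  R at 40 (w=450) → South
  U at 49 (w=40) → South
  P at 55 (w=2) → South
North captures 267; South captures 1262.

267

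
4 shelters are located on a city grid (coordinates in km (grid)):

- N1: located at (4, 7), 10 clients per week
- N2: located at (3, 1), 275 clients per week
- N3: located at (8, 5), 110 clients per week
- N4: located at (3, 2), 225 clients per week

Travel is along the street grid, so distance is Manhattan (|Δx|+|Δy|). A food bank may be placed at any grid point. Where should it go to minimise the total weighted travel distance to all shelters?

(3, 2)

Manhattan distance separates: Σwᵢ(|x−xᵢ|+|y−yᵢ|) = Σwᵢ|x−xᵢ| + Σwᵢ|y−yᵢ|, so x and y are optimised independently as 1-D weighted medians.
Total weight W = 620; half = 310.
x-coordinate, sorted with cumulative weight:
  x=3 (N2, w=275) cum 275
  x=3 (N4, w=225) cum 500  ← median
  x=4 (N1, w=10) cum 510
  x=8 (N3, w=110) cum 620
⇒ x* = 3
y-coordinate, sorted with cumulative weight:
  y=1 (N2, w=275) cum 275
  y=2 (N4, w=225) cum 500  ← median
  y=5 (N3, w=110) cum 610
  y=7 (N1, w=10) cum 620
⇒ y* = 2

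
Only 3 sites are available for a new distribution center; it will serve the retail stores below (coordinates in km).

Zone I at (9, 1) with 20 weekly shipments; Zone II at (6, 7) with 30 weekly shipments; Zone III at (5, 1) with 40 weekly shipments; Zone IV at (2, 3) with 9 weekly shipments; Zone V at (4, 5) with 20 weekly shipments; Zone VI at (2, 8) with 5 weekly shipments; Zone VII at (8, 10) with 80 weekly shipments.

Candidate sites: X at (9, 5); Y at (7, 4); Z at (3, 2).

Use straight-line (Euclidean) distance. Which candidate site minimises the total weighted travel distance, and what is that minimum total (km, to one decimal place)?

Y, total 939.0 km

Total weighted distance at each candidate:
  X (9, 5): total = 1026.0
  Y (7, 4): total = 939.0
  Z (3, 2): total = 1247.1
Minimum is at Y with total 939.0 km.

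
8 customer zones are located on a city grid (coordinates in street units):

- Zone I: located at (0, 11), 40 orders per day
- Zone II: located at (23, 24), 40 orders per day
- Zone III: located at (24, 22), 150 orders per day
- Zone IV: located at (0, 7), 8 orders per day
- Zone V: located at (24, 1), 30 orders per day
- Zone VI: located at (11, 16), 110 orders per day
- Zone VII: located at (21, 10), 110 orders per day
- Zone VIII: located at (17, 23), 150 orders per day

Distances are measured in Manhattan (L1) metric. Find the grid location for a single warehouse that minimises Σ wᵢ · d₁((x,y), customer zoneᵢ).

(21, 22)

Manhattan distance separates: Σwᵢ(|x−xᵢ|+|y−yᵢ|) = Σwᵢ|x−xᵢ| + Σwᵢ|y−yᵢ|, so x and y are optimised independently as 1-D weighted medians.
Total weight W = 638; half = 319.
x-coordinate, sorted with cumulative weight:
  x=0 (Zone I, w=40) cum 40
  x=0 (Zone IV, w=8) cum 48
  x=11 (Zone VI, w=110) cum 158
  x=17 (Zone VIII, w=150) cum 308
  x=21 (Zone VII, w=110) cum 418  ← median
  x=23 (Zone II, w=40) cum 458
  x=24 (Zone III, w=150) cum 608
  x=24 (Zone V, w=30) cum 638
⇒ x* = 21
y-coordinate, sorted with cumulative weight:
  y=1 (Zone V, w=30) cum 30
  y=7 (Zone IV, w=8) cum 38
  y=10 (Zone VII, w=110) cum 148
  y=11 (Zone I, w=40) cum 188
  y=16 (Zone VI, w=110) cum 298
  y=22 (Zone III, w=150) cum 448  ← median
  y=23 (Zone VIII, w=150) cum 598
  y=24 (Zone II, w=40) cum 638
⇒ y* = 22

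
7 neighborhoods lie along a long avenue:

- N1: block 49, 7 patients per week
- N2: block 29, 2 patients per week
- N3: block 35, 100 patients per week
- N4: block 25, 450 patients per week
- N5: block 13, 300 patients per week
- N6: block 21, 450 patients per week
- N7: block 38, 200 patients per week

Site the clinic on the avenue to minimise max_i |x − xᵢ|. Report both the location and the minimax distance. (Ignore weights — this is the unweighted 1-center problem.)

location 31, max distance 18

The 1-center on a line is the midpoint of the two extreme points: leftmost at 13, rightmost at 49.
Optimal location = (13 + 49)/2 = 31; maximum distance = (49 − 13)/2 = 18.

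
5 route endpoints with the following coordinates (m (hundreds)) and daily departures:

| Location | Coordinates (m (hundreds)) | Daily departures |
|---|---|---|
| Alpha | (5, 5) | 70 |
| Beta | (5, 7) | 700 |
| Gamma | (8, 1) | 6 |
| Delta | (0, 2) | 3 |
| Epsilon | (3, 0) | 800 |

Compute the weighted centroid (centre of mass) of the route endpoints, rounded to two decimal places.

The minimiser of Σwᵢ‖p−pᵢ‖² is the weighted centroid p* = (Σwᵢpᵢ)/(Σwᵢ).
Σwᵢ = 1579.
Σwᵢxᵢ = 70·5 + 700·5 + 6·8 + 3·0 + 800·3 = 6298.
Σwᵢyᵢ = 70·5 + 700·7 + 6·1 + 3·2 + 800·0 = 5262.
x* = 6298/1579 = 3.99, y* = 5262/1579 = 3.33.

(3.99, 3.33)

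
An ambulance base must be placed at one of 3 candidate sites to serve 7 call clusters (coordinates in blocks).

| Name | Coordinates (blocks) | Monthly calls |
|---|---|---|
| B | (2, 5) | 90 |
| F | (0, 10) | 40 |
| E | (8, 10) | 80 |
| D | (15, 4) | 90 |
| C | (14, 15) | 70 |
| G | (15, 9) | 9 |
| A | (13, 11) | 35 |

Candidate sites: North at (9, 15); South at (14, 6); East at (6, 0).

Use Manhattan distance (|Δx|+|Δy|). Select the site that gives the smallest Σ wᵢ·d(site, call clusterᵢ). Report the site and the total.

South, total 3836 blocks

Total weighted distance at each candidate:
  North (9, 15): total = 4838
  South (14, 6): total = 3836
  East (6, 0): total = 5982
Minimum is at South with total 3836 blocks.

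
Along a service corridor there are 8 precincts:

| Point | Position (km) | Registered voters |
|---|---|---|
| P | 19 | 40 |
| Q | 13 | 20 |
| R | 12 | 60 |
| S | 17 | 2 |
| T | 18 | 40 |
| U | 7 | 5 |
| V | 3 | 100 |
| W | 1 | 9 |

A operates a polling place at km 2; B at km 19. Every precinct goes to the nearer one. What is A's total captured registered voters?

The indifferent point is the midpoint (2+19)/2 = 10.5; precincts left of it (closer to A at 2) go to A, those right go to B.
  W at 1 (w=9) → A
  V at 3 (w=100) → A
  U at 7 (w=5) → A
  R at 12 (w=60) → B
  Q at 13 (w=20) → B
  S at 17 (w=2) → B
  T at 18 (w=40) → B
  P at 19 (w=40) → B
A captures 114; B captures 162.

114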